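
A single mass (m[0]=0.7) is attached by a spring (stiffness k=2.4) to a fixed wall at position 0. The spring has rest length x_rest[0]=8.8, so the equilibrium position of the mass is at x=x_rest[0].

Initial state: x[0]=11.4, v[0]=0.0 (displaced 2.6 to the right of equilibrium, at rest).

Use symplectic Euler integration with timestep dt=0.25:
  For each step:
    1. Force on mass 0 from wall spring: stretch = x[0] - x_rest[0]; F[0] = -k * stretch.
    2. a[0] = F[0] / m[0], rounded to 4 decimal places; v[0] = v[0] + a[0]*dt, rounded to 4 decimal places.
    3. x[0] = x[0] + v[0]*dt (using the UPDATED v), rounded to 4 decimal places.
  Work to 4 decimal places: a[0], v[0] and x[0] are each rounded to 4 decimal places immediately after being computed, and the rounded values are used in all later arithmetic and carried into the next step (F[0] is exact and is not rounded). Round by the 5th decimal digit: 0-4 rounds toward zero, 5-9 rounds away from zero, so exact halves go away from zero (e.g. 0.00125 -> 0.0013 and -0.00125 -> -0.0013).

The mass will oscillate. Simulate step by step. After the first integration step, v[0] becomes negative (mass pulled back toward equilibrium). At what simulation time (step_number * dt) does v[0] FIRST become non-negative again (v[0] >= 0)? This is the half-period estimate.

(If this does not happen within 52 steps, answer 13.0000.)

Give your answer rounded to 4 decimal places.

Step 0: x=[11.4000] v=[0.0000]
Step 1: x=[10.8429] v=[-2.2286]
Step 2: x=[9.8480] v=[-3.9797]
Step 3: x=[8.6285] v=[-4.8780]
Step 4: x=[7.4458] v=[-4.7310]
Step 5: x=[6.5532] v=[-3.5703]
Step 6: x=[6.1421] v=[-1.6445]
Step 7: x=[6.3005] v=[0.6337]
First v>=0 after going negative at step 7, time=1.7500

Answer: 1.7500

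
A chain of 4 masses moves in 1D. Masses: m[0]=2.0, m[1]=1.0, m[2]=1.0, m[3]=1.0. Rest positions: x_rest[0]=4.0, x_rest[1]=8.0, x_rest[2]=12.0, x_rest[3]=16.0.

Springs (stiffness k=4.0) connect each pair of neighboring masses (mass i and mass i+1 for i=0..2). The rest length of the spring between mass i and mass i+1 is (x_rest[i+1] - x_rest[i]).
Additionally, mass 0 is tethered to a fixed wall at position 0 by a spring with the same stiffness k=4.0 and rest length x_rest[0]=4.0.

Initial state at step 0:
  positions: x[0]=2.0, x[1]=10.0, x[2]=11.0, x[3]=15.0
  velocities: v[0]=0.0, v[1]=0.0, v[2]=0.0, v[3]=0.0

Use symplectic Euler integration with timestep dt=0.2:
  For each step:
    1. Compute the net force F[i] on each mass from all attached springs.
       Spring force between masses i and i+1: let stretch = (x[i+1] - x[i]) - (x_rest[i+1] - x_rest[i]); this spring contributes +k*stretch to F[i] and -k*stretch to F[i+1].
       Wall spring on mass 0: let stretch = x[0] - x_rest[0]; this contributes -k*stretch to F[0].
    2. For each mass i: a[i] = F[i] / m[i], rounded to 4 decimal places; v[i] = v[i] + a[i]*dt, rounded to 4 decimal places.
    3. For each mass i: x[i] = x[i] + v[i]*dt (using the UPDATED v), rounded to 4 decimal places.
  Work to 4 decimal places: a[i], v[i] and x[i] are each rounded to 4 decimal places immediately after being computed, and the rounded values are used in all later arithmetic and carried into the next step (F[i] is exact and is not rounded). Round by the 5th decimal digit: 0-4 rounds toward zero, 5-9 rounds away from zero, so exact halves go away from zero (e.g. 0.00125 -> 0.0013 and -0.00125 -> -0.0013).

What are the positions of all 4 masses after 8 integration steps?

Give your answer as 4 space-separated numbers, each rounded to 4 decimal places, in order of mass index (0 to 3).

Answer: 4.1027 9.4773 9.9011 15.9480

Derivation:
Step 0: x=[2.0000 10.0000 11.0000 15.0000] v=[0.0000 0.0000 0.0000 0.0000]
Step 1: x=[2.4800 8.8800 11.4800 15.0000] v=[2.4000 -5.6000 2.4000 0.0000]
Step 2: x=[3.2736 7.1520 12.1072 15.0768] v=[3.9680 -8.6400 3.1360 0.3840]
Step 3: x=[4.1156 5.5963 12.4167 15.3185] v=[4.2099 -7.7786 1.5475 1.2083]
Step 4: x=[4.7468 4.8949 12.0992 15.7359] v=[3.1559 -3.5068 -1.5874 2.0869]
Step 5: x=[5.0101 5.3225 11.2109 16.2114] v=[1.3164 2.1382 -4.4415 2.3775]
Step 6: x=[4.8976 6.6423 10.1805 16.5268] v=[-0.5627 6.5990 -5.1518 1.5771]
Step 7: x=[4.5328 8.2491 9.5994 16.4668] v=[-1.8239 8.0338 -2.9053 -0.2999]
Step 8: x=[4.1027 9.4773 9.9011 15.9480] v=[-2.1505 6.1410 1.5084 -2.5938]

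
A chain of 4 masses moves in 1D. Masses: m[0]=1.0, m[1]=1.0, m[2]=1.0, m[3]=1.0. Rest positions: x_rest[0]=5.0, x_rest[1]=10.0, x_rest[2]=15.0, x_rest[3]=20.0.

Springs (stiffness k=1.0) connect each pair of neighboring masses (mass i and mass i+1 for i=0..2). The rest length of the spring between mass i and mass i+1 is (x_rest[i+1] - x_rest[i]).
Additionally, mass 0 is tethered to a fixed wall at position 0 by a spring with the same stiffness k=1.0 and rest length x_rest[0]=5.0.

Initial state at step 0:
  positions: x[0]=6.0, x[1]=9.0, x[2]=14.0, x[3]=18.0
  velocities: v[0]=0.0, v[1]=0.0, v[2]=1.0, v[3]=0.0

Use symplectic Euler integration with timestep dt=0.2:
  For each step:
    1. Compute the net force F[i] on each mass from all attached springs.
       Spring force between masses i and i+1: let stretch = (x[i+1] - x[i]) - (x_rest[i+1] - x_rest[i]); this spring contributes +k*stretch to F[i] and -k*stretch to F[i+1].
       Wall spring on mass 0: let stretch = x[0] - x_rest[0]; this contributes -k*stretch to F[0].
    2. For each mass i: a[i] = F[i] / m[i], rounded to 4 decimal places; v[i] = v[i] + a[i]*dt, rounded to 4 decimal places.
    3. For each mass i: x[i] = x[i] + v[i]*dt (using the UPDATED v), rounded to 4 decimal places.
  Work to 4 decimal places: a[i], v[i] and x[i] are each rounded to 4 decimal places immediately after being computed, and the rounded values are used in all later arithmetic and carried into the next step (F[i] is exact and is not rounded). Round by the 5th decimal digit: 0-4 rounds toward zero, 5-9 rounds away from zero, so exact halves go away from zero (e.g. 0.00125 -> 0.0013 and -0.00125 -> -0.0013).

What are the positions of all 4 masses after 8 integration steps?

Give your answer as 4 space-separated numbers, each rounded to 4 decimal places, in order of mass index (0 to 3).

Step 0: x=[6.0000 9.0000 14.0000 18.0000] v=[0.0000 0.0000 1.0000 0.0000]
Step 1: x=[5.8800 9.0800 14.1600 18.0400] v=[-0.6000 0.4000 0.8000 0.2000]
Step 2: x=[5.6528 9.2352 14.2720 18.1248] v=[-1.1360 0.7760 0.5600 0.4240]
Step 3: x=[5.3428 9.4486 14.3366 18.2555] v=[-1.5501 1.0669 0.3232 0.6534]
Step 4: x=[4.9833 9.6933 14.3625 18.4294] v=[-1.7975 1.2233 0.1294 0.8696]
Step 5: x=[4.6129 9.9363 14.3643 18.6406] v=[-1.8522 1.2151 0.0089 1.0562]
Step 6: x=[4.2709 10.1435 14.3600 18.8808] v=[-1.7101 1.0360 -0.0214 1.2009]
Step 7: x=[3.9929 10.2845 14.3679 19.1401] v=[-1.3898 0.7048 0.0395 1.2967]
Step 8: x=[3.8069 10.3371 14.4034 19.4086] v=[-0.9301 0.2632 0.1773 1.3423]

Answer: 3.8069 10.3371 14.4034 19.4086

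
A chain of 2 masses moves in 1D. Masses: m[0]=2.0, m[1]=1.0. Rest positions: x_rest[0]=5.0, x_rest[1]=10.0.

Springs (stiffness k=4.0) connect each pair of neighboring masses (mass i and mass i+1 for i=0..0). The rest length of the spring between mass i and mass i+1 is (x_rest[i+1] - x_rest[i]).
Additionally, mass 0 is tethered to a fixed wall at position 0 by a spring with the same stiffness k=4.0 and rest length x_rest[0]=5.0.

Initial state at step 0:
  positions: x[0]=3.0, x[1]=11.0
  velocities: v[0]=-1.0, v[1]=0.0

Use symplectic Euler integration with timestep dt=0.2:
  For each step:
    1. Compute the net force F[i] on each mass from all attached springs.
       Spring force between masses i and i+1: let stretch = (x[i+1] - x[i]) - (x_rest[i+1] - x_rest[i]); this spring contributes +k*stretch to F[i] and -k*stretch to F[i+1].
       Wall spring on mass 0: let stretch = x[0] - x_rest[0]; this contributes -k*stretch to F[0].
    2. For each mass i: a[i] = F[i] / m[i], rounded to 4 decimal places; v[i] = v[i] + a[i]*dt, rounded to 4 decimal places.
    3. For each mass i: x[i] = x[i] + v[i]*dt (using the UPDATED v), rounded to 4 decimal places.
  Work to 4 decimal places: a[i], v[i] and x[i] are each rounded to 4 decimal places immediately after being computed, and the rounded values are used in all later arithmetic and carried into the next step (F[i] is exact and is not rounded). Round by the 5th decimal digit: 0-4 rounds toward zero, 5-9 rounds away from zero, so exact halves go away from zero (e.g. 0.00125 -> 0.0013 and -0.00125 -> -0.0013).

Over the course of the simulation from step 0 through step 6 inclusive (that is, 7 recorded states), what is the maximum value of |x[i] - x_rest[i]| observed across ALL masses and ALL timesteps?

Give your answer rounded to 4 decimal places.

Answer: 2.7157

Derivation:
Step 0: x=[3.0000 11.0000] v=[-1.0000 0.0000]
Step 1: x=[3.2000 10.5200] v=[1.0000 -2.4000]
Step 2: x=[3.7296 9.6688] v=[2.6480 -4.2560]
Step 3: x=[4.4360 8.6673] v=[3.5318 -5.0074]
Step 4: x=[5.1260 7.7888] v=[3.4499 -4.3924]
Step 5: x=[5.6189 7.2843] v=[2.4646 -2.5226]
Step 6: x=[5.7955 7.3133] v=[0.8832 0.1451]
Max displacement = 2.7157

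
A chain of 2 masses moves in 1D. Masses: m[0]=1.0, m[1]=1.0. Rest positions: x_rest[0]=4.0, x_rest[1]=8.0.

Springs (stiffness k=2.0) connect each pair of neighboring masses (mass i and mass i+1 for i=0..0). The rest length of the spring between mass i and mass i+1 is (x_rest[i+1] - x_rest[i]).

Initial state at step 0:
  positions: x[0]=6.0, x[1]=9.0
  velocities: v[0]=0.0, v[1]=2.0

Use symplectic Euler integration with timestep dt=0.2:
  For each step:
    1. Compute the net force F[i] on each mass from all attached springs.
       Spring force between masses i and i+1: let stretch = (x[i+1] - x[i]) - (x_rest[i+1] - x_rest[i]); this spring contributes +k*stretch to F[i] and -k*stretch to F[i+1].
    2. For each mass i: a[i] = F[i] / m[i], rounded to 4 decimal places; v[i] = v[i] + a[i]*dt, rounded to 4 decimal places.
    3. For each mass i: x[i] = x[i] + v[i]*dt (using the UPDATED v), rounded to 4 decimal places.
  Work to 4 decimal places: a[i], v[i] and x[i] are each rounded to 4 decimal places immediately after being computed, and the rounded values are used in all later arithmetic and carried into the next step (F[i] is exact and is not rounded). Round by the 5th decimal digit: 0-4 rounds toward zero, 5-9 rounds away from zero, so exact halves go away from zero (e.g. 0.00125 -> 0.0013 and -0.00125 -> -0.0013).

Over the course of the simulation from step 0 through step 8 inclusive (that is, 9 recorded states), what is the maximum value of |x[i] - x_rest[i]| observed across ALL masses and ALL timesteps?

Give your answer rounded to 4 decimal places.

Answer: 3.5683

Derivation:
Step 0: x=[6.0000 9.0000] v=[0.0000 2.0000]
Step 1: x=[5.9200 9.4800] v=[-0.4000 2.4000]
Step 2: x=[5.8048 9.9952] v=[-0.5760 2.5760]
Step 3: x=[5.7048 10.4952] v=[-0.4998 2.4998]
Step 4: x=[5.6681 10.9319] v=[-0.1836 2.1836]
Step 5: x=[5.7325 11.2675] v=[0.3219 1.6781]
Step 6: x=[5.9197 11.4803] v=[0.9359 1.0641]
Step 7: x=[6.2317 11.5683] v=[1.5601 0.4399]
Step 8: x=[6.6506 11.5494] v=[2.0947 -0.0947]
Max displacement = 3.5683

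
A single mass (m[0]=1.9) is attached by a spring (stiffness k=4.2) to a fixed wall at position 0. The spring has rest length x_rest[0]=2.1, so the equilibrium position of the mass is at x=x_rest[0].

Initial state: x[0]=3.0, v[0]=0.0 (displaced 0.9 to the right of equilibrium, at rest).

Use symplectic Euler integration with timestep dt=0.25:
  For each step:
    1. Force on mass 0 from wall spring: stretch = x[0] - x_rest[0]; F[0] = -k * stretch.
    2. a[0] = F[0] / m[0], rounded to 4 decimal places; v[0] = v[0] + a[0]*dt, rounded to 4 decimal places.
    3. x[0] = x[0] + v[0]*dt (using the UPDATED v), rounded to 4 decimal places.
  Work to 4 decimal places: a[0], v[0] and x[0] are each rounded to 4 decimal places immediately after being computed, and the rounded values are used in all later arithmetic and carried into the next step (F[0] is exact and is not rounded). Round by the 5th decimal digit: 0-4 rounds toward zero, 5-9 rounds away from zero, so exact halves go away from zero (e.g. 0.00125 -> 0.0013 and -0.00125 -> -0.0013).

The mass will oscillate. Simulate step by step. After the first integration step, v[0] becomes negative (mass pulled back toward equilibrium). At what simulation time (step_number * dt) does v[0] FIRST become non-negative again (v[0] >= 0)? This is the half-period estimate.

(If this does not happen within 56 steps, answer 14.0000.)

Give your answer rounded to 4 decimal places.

Answer: 2.2500

Derivation:
Step 0: x=[3.0000] v=[0.0000]
Step 1: x=[2.8757] v=[-0.4974]
Step 2: x=[2.6442] v=[-0.9261]
Step 3: x=[2.3375] v=[-1.2269]
Step 4: x=[1.9980] v=[-1.3582]
Step 5: x=[1.6726] v=[-1.3018]
Step 6: x=[1.4062] v=[-1.0656]
Step 7: x=[1.2357] v=[-0.6822]
Step 8: x=[1.1846] v=[-0.2046]
Step 9: x=[1.2599] v=[0.3013]
First v>=0 after going negative at step 9, time=2.2500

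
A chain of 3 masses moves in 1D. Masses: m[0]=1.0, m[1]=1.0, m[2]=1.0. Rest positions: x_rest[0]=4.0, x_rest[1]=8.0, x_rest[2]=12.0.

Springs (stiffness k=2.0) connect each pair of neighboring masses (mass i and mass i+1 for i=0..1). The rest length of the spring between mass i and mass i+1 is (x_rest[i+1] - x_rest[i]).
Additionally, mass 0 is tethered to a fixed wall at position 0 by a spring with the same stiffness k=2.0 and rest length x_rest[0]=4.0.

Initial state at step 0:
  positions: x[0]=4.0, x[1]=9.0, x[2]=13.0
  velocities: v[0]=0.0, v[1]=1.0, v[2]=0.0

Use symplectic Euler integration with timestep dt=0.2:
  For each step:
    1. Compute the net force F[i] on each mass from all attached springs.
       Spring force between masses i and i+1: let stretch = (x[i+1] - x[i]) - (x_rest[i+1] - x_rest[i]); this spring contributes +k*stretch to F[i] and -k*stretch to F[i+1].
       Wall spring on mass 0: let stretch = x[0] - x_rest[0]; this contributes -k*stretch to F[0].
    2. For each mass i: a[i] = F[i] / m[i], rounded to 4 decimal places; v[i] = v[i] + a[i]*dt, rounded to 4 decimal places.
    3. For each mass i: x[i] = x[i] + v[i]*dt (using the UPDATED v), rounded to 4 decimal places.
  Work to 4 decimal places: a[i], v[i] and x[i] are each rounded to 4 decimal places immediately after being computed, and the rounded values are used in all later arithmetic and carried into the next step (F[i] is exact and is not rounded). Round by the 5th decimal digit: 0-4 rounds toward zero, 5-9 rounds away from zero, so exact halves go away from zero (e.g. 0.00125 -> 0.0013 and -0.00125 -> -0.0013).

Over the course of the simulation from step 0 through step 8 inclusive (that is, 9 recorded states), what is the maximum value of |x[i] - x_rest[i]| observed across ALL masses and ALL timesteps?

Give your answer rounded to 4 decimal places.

Answer: 1.1472

Derivation:
Step 0: x=[4.0000 9.0000 13.0000] v=[0.0000 1.0000 0.0000]
Step 1: x=[4.0800 9.1200 13.0000] v=[0.4000 0.6000 0.0000]
Step 2: x=[4.2368 9.1472 13.0096] v=[0.7840 0.1360 0.0480]
Step 3: x=[4.4475 9.0906 13.0302] v=[1.0534 -0.2832 0.1030]
Step 4: x=[4.6738 8.9777 13.0556] v=[1.1316 -0.5646 0.1272]
Step 5: x=[4.8705 8.8467 13.0748] v=[0.9836 -0.6550 0.0960]
Step 6: x=[4.9957 8.7359 13.0758] v=[0.6259 -0.5542 0.0048]
Step 7: x=[5.0204 8.6730 13.0496] v=[0.1237 -0.3143 -0.1312]
Step 8: x=[4.9357 8.6681 12.9932] v=[-0.4234 -0.0247 -0.2818]
Max displacement = 1.1472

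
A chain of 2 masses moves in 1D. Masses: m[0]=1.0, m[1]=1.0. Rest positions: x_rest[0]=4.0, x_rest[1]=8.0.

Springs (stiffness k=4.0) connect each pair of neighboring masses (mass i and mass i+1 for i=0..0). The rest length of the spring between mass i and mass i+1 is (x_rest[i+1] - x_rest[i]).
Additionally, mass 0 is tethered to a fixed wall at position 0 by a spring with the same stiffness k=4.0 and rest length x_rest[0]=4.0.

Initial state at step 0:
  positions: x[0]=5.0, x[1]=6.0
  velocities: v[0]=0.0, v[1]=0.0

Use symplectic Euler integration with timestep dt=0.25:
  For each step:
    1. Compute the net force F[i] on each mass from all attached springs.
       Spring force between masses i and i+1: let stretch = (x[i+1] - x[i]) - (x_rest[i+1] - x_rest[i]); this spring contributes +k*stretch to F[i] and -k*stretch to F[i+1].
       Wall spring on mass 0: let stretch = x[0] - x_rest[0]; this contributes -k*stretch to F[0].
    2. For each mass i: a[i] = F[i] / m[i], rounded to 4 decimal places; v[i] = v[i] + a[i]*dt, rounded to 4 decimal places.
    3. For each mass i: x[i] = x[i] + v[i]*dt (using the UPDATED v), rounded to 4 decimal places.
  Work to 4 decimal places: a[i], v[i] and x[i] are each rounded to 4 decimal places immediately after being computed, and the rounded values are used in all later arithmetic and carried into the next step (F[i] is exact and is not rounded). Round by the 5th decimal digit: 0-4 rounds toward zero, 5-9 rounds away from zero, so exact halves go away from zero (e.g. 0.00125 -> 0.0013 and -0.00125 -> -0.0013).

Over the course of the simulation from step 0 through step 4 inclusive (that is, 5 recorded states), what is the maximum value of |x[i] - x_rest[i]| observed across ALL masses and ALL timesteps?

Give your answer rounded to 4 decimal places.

Step 0: x=[5.0000 6.0000] v=[0.0000 0.0000]
Step 1: x=[4.0000 6.7500] v=[-4.0000 3.0000]
Step 2: x=[2.6875 7.8125] v=[-5.2500 4.2500]
Step 3: x=[1.9844 8.5938] v=[-2.8125 3.1250]
Step 4: x=[2.4375 8.7227] v=[1.8125 0.5156]
Max displacement = 2.0156

Answer: 2.0156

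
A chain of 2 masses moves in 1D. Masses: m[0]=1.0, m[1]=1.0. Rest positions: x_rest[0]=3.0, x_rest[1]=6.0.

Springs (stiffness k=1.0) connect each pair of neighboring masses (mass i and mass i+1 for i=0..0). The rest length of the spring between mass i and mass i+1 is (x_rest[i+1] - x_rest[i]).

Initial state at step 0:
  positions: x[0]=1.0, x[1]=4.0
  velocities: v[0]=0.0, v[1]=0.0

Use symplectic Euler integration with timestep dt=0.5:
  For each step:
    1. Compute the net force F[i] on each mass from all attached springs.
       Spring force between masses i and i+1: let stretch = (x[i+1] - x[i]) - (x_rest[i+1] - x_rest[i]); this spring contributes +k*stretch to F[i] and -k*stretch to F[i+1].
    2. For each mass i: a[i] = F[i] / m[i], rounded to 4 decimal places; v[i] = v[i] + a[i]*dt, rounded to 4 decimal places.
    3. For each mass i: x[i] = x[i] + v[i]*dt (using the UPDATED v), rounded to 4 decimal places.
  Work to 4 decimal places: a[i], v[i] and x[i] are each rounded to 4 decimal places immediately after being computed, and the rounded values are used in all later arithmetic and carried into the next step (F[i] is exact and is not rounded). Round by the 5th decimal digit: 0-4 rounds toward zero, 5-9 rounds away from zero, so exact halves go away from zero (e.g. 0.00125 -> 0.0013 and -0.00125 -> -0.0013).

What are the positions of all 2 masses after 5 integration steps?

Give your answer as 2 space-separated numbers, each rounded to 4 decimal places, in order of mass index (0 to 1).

Step 0: x=[1.0000 4.0000] v=[0.0000 0.0000]
Step 1: x=[1.0000 4.0000] v=[0.0000 0.0000]
Step 2: x=[1.0000 4.0000] v=[0.0000 0.0000]
Step 3: x=[1.0000 4.0000] v=[0.0000 0.0000]
Step 4: x=[1.0000 4.0000] v=[0.0000 0.0000]
Step 5: x=[1.0000 4.0000] v=[0.0000 0.0000]

Answer: 1.0000 4.0000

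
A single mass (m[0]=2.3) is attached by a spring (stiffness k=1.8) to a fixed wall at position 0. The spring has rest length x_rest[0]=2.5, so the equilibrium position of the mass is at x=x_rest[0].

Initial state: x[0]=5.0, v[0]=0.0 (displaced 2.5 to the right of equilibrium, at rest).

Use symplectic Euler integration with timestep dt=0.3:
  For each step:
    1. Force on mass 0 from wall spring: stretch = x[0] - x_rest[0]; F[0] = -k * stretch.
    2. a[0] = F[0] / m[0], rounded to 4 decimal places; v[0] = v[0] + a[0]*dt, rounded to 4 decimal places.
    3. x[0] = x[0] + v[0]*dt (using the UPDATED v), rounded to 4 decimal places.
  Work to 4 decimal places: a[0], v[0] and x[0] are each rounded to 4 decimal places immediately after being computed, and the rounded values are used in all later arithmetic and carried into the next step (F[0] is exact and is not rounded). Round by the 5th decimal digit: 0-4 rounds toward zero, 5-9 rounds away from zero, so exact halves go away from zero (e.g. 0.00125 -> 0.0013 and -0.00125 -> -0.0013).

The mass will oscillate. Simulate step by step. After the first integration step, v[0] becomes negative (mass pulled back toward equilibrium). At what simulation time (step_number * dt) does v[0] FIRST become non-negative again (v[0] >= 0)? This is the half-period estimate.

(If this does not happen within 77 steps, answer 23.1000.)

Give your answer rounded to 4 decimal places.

Step 0: x=[5.0000] v=[0.0000]
Step 1: x=[4.8239] v=[-0.5870]
Step 2: x=[4.4841] v=[-1.1326]
Step 3: x=[4.0046] v=[-1.5984]
Step 4: x=[3.4191] v=[-1.9517]
Step 5: x=[2.7689] v=[-2.1675]
Step 6: x=[2.0997] v=[-2.2306]
Step 7: x=[1.4587] v=[-2.1366]
Step 8: x=[0.8911] v=[-1.8921]
Step 9: x=[0.4368] v=[-1.5144]
Step 10: x=[0.1278] v=[-1.0300]
Step 11: x=[-0.0141] v=[-0.4731]
Step 12: x=[0.0211] v=[0.1172]
First v>=0 after going negative at step 12, time=3.6000

Answer: 3.6000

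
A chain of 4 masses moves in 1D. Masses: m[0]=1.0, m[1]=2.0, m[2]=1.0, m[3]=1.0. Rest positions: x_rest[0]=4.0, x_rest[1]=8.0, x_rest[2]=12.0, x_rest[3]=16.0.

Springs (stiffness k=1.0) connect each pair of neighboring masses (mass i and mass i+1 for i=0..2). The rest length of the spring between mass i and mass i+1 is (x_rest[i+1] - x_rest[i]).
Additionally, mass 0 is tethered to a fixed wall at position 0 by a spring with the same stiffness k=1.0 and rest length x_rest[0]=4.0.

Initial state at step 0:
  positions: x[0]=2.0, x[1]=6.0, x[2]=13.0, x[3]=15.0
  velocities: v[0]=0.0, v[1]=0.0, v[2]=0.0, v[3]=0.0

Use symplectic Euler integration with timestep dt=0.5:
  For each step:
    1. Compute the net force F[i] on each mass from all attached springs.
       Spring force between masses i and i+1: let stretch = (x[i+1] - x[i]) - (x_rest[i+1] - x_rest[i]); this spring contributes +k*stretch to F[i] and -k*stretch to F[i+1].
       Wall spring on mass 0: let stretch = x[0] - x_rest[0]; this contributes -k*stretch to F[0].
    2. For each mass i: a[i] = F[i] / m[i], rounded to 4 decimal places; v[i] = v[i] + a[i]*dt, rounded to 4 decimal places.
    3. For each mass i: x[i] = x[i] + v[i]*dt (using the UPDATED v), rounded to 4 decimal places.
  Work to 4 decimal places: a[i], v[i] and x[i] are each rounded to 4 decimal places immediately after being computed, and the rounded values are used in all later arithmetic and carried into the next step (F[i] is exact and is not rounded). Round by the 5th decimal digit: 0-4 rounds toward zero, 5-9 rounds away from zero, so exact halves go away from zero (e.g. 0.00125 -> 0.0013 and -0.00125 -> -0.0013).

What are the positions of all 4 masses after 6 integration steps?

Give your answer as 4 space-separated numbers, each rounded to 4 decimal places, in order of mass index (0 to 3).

Answer: 4.6392 8.1338 12.4459 13.2883

Derivation:
Step 0: x=[2.0000 6.0000 13.0000 15.0000] v=[0.0000 0.0000 0.0000 0.0000]
Step 1: x=[2.5000 6.3750 11.7500 15.5000] v=[1.0000 0.7500 -2.5000 1.0000]
Step 2: x=[3.3438 6.9375 10.0938 16.0625] v=[1.6875 1.1250 -3.3125 1.1250]
Step 3: x=[4.2501 7.4454 9.1407 16.1329] v=[1.8125 1.0157 -1.9063 0.1407]
Step 4: x=[4.8927 7.7658 9.5118 15.4552] v=[1.2851 0.6407 0.7422 -1.3554]
Step 5: x=[5.0304 7.9453 10.9323 14.2917] v=[0.2753 0.3589 2.8409 -2.3271]
Step 6: x=[4.6392 8.1338 12.4459 13.2883] v=[-0.7825 0.3770 3.0271 -2.0068]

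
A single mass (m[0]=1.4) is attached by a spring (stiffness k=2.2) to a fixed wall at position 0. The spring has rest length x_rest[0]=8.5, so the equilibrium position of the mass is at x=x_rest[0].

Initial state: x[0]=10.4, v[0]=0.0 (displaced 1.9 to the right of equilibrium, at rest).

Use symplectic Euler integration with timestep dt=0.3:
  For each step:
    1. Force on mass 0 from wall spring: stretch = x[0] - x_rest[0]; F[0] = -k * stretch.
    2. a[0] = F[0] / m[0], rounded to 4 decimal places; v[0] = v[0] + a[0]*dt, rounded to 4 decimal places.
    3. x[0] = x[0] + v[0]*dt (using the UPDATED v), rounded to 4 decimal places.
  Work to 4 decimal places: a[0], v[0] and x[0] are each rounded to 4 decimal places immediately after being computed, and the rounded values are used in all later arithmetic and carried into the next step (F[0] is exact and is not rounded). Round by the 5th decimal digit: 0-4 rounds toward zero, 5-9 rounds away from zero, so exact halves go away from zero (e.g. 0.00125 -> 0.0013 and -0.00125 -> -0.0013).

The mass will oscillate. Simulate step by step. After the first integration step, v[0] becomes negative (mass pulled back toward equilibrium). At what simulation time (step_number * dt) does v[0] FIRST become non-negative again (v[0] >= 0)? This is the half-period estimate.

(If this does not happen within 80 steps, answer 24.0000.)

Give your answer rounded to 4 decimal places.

Step 0: x=[10.4000] v=[0.0000]
Step 1: x=[10.1313] v=[-0.8957]
Step 2: x=[9.6319] v=[-1.6648]
Step 3: x=[8.9724] v=[-2.1984]
Step 4: x=[8.2461] v=[-2.4211]
Step 5: x=[7.5557] v=[-2.3014]
Step 6: x=[6.9988] v=[-1.8562]
Step 7: x=[6.6543] v=[-1.1485]
Step 8: x=[6.5708] v=[-0.2784]
Step 9: x=[6.7601] v=[0.6311]
First v>=0 after going negative at step 9, time=2.7000

Answer: 2.7000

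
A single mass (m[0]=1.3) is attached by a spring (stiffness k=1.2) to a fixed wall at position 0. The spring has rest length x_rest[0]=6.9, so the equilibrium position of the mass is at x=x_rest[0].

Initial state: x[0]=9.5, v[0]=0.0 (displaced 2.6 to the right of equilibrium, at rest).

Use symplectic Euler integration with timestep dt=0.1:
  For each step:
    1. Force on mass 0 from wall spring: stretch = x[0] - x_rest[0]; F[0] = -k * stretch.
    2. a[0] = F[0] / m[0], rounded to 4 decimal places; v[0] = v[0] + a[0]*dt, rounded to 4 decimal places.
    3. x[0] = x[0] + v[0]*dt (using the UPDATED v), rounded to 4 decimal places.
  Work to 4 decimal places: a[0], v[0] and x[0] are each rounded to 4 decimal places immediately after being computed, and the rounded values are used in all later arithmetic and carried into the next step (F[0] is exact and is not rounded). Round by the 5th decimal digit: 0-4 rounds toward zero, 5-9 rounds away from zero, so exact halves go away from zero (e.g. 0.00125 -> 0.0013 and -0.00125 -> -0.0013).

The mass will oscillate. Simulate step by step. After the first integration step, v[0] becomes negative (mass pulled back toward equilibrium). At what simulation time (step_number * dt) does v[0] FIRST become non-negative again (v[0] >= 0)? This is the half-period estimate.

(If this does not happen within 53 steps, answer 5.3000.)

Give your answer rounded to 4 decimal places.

Answer: 3.3000

Derivation:
Step 0: x=[9.5000] v=[0.0000]
Step 1: x=[9.4760] v=[-0.2400]
Step 2: x=[9.4282] v=[-0.4778]
Step 3: x=[9.3571] v=[-0.7112]
Step 4: x=[9.2633] v=[-0.9380]
Step 5: x=[9.1477] v=[-1.1562]
Step 6: x=[9.0113] v=[-1.3637]
Step 7: x=[8.8554] v=[-1.5586]
Step 8: x=[8.6815] v=[-1.7391]
Step 9: x=[8.4911] v=[-1.9036]
Step 10: x=[8.2861] v=[-2.0505]
Step 11: x=[8.0683] v=[-2.1785]
Step 12: x=[7.8397] v=[-2.2863]
Step 13: x=[7.6024] v=[-2.3730]
Step 14: x=[7.3586] v=[-2.4378]
Step 15: x=[7.1106] v=[-2.4801]
Step 16: x=[6.8607] v=[-2.4995]
Step 17: x=[6.6111] v=[-2.4959]
Step 18: x=[6.3642] v=[-2.4692]
Step 19: x=[6.1222] v=[-2.4197]
Step 20: x=[5.8874] v=[-2.3479]
Step 21: x=[5.6620] v=[-2.2544]
Step 22: x=[5.4480] v=[-2.1401]
Step 23: x=[5.2474] v=[-2.0061]
Step 24: x=[5.0620] v=[-1.8536]
Step 25: x=[4.8936] v=[-1.6839]
Step 26: x=[4.7437] v=[-1.4987]
Step 27: x=[4.6137] v=[-1.2997]
Step 28: x=[4.5048] v=[-1.0887]
Step 29: x=[4.4180] v=[-0.8676]
Step 30: x=[4.3542] v=[-0.6385]
Step 31: x=[4.3139] v=[-0.4035]
Step 32: x=[4.2974] v=[-0.1648]
Step 33: x=[4.3049] v=[0.0754]
First v>=0 after going negative at step 33, time=3.3000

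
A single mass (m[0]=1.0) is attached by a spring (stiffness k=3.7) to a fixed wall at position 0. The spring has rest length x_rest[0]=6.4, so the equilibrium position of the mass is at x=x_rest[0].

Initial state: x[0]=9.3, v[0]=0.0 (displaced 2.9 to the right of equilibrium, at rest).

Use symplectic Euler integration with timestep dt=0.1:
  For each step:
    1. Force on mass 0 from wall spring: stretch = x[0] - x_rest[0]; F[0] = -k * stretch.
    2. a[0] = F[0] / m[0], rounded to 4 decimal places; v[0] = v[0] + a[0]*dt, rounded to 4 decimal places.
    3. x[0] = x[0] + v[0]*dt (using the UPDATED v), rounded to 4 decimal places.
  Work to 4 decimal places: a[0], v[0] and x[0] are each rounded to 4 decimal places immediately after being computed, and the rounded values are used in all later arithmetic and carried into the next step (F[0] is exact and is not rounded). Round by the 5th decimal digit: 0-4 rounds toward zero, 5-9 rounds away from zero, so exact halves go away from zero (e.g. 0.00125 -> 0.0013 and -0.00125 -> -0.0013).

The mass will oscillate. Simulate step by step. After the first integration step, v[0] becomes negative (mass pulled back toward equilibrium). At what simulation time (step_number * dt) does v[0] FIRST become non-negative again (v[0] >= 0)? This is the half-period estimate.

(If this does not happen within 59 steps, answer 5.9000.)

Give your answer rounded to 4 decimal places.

Step 0: x=[9.3000] v=[0.0000]
Step 1: x=[9.1927] v=[-1.0730]
Step 2: x=[8.9821] v=[-2.1063]
Step 3: x=[8.6759] v=[-3.0617]
Step 4: x=[8.2855] v=[-3.9038]
Step 5: x=[7.8254] v=[-4.6014]
Step 6: x=[7.3125] v=[-5.1288]
Step 7: x=[6.7659] v=[-5.4664]
Step 8: x=[6.2057] v=[-5.6018]
Step 9: x=[5.6527] v=[-5.5299]
Step 10: x=[5.1274] v=[-5.2534]
Step 11: x=[4.6492] v=[-4.7825]
Step 12: x=[4.2357] v=[-4.1347]
Step 13: x=[3.9023] v=[-3.3339]
Step 14: x=[3.6613] v=[-2.4098]
Step 15: x=[3.5217] v=[-1.3965]
Step 16: x=[3.4886] v=[-0.3315]
Step 17: x=[3.5632] v=[0.7457]
First v>=0 after going negative at step 17, time=1.7000

Answer: 1.7000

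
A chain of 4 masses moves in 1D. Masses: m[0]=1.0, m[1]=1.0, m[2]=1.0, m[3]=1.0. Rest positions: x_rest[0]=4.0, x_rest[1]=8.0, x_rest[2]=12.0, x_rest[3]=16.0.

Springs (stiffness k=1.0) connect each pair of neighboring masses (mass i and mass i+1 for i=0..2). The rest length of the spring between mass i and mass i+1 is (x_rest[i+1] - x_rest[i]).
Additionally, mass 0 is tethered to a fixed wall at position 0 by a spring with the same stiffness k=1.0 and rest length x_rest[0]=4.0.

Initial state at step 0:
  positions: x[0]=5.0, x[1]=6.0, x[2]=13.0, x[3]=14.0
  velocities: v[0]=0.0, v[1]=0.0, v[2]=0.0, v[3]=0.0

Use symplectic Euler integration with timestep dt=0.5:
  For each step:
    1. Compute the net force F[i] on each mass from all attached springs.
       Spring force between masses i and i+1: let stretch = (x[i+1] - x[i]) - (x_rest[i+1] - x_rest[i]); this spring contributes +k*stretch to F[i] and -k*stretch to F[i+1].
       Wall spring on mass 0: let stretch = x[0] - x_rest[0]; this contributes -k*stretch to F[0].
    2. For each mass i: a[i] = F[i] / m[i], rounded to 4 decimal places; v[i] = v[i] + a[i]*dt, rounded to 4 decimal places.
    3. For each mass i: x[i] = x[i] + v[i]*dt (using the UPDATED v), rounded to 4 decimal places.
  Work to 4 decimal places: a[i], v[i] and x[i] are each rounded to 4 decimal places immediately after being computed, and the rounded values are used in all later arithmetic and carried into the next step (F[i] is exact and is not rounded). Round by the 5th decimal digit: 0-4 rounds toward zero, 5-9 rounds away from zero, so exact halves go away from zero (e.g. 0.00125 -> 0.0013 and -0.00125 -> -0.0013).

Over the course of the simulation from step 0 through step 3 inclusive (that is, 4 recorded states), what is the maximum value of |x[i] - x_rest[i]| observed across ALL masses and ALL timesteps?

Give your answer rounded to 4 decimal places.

Answer: 2.5781

Derivation:
Step 0: x=[5.0000 6.0000 13.0000 14.0000] v=[0.0000 0.0000 0.0000 0.0000]
Step 1: x=[4.0000 7.5000 11.5000 14.7500] v=[-2.0000 3.0000 -3.0000 1.5000]
Step 2: x=[2.8750 9.1250 9.8125 15.6875] v=[-2.2500 3.2500 -3.3750 1.8750]
Step 3: x=[2.5938 9.3594 9.4219 16.1563] v=[-0.5625 0.4688 -0.7813 0.9375]
Max displacement = 2.5781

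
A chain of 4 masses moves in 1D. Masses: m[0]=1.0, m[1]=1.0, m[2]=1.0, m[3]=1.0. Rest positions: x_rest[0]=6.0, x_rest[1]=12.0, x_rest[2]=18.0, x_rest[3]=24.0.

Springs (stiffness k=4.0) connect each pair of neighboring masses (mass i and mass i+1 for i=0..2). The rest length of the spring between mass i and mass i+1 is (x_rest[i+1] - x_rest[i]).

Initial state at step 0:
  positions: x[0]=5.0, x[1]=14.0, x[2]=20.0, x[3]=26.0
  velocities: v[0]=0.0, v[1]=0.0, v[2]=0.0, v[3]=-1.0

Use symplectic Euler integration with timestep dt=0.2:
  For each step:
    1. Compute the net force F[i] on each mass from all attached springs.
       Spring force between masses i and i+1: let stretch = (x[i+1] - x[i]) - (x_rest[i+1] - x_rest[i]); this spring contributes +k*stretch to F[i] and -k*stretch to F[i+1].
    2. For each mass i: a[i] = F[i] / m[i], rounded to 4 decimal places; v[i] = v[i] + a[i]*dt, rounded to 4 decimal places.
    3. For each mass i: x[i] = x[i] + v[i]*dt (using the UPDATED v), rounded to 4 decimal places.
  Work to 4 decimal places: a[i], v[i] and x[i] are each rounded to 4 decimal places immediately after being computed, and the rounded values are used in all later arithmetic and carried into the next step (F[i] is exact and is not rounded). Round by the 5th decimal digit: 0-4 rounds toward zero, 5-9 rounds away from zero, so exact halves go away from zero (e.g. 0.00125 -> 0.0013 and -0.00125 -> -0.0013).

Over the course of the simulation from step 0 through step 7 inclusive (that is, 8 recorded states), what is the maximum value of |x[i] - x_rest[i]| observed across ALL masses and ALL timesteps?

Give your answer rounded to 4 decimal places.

Step 0: x=[5.0000 14.0000 20.0000 26.0000] v=[0.0000 0.0000 0.0000 -1.0000]
Step 1: x=[5.4800 13.5200 20.0000 25.8000] v=[2.4000 -2.4000 0.0000 -1.0000]
Step 2: x=[6.2864 12.7904 19.8912 25.6320] v=[4.0320 -3.6480 -0.5440 -0.8400]
Step 3: x=[7.1734 12.1563 19.5648 25.5055] v=[4.4352 -3.1706 -1.6320 -0.6326]
Step 4: x=[7.8977 11.9103 19.0036 25.3885] v=[3.6215 -1.2301 -2.8062 -0.5852]
Step 5: x=[8.3040 12.1572 18.3290 25.2099] v=[2.0316 1.2345 -3.3729 -0.8931]
Step 6: x=[8.3668 12.7751 17.7679 24.8903] v=[0.3142 3.0894 -2.8056 -1.5978]
Step 7: x=[8.1750 13.4865 17.5475 24.3912] v=[-0.9592 3.5570 -1.1019 -2.4957]
Max displacement = 2.3668

Answer: 2.3668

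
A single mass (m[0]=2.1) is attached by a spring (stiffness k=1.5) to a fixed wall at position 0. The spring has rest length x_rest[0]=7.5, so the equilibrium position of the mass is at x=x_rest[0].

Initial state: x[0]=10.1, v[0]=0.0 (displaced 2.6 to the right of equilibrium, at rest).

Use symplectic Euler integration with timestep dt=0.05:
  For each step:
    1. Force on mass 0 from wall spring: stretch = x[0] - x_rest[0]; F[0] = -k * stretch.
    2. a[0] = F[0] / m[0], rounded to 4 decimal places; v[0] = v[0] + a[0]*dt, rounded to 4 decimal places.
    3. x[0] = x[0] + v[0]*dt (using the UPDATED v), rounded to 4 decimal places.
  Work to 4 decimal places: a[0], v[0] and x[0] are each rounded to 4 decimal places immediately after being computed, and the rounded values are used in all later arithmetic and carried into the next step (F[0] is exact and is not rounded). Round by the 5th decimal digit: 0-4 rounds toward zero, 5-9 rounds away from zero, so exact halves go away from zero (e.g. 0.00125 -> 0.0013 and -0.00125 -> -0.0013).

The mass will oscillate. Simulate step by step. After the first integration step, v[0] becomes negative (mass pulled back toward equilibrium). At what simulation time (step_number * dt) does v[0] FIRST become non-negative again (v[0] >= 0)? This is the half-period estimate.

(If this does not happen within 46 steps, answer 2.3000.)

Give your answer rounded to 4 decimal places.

Answer: 2.3000

Derivation:
Step 0: x=[10.1000] v=[0.0000]
Step 1: x=[10.0954] v=[-0.0929]
Step 2: x=[10.0861] v=[-0.1856]
Step 3: x=[10.0722] v=[-0.2780]
Step 4: x=[10.0537] v=[-0.3699]
Step 5: x=[10.0306] v=[-0.4611]
Step 6: x=[10.0030] v=[-0.5515]
Step 7: x=[9.9710] v=[-0.6409]
Step 8: x=[9.9345] v=[-0.7292]
Step 9: x=[9.8937] v=[-0.8161]
Step 10: x=[9.8486] v=[-0.9016]
Step 11: x=[9.7993] v=[-0.9855]
Step 12: x=[9.7459] v=[-1.0676]
Step 13: x=[9.6885] v=[-1.1478]
Step 14: x=[9.6272] v=[-1.2260]
Step 15: x=[9.5621] v=[-1.3020]
Step 16: x=[9.4933] v=[-1.3756]
Step 17: x=[9.4210] v=[-1.4468]
Step 18: x=[9.3452] v=[-1.5154]
Step 19: x=[9.2661] v=[-1.5813]
Step 20: x=[9.1839] v=[-1.6444]
Step 21: x=[9.0987] v=[-1.7045]
Step 22: x=[9.0106] v=[-1.7616]
Step 23: x=[8.9198] v=[-1.8156]
Step 24: x=[8.8265] v=[-1.8663]
Step 25: x=[8.7308] v=[-1.9137]
Step 26: x=[8.6329] v=[-1.9577]
Step 27: x=[8.5330] v=[-1.9982]
Step 28: x=[8.4312] v=[-2.0351]
Step 29: x=[8.3278] v=[-2.0684]
Step 30: x=[8.2229] v=[-2.0980]
Step 31: x=[8.1167] v=[-2.1238]
Step 32: x=[8.0094] v=[-2.1458]
Step 33: x=[7.9012] v=[-2.1640]
Step 34: x=[7.7923] v=[-2.1783]
Step 35: x=[7.6829] v=[-2.1887]
Step 36: x=[7.5731] v=[-2.1952]
Step 37: x=[7.4632] v=[-2.1978]
Step 38: x=[7.3534] v=[-2.1965]
Step 39: x=[7.2438] v=[-2.1913]
Step 40: x=[7.1347] v=[-2.1822]
Step 41: x=[7.0262] v=[-2.1692]
Step 42: x=[6.9186] v=[-2.1523]
Step 43: x=[6.8120] v=[-2.1315]
Step 44: x=[6.7067] v=[-2.1069]
Step 45: x=[6.6028] v=[-2.0786]
Step 46: x=[6.5005] v=[-2.0466]
v[0] did not become non-negative within 46 steps; using fallback time=2.3000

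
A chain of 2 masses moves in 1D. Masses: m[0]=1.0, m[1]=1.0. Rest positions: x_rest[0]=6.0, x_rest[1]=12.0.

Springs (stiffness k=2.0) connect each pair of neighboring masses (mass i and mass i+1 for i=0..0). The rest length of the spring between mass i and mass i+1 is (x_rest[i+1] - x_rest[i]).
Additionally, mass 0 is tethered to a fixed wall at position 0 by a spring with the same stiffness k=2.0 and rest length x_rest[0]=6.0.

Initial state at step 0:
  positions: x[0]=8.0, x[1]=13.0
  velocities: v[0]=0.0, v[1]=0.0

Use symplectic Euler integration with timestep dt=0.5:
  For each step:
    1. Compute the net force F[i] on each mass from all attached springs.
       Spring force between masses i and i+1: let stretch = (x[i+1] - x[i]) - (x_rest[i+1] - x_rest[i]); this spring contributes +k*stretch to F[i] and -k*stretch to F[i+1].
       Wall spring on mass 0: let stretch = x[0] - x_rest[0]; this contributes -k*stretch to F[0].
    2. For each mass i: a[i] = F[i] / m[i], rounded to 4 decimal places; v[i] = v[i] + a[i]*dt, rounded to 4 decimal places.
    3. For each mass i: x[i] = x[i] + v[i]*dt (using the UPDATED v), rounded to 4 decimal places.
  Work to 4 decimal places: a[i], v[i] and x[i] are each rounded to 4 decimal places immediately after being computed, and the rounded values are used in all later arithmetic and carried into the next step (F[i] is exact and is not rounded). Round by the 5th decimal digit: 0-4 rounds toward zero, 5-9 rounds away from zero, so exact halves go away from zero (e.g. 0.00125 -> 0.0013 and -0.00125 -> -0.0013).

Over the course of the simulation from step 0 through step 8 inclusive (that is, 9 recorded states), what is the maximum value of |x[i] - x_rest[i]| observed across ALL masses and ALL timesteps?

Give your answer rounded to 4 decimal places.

Answer: 2.1797

Derivation:
Step 0: x=[8.0000 13.0000] v=[0.0000 0.0000]
Step 1: x=[6.5000 13.5000] v=[-3.0000 1.0000]
Step 2: x=[5.2500 13.5000] v=[-2.5000 0.0000]
Step 3: x=[5.5000 12.3750] v=[0.5000 -2.2500]
Step 4: x=[6.4375 10.8125] v=[1.8750 -3.1250]
Step 5: x=[6.3438 10.0625] v=[-0.1875 -1.5000]
Step 6: x=[4.9375 10.4532] v=[-2.8126 0.7813]
Step 7: x=[3.8203 11.0860] v=[-2.2344 1.2656]
Step 8: x=[4.4258 11.0860] v=[1.2110 -0.0001]
Max displacement = 2.1797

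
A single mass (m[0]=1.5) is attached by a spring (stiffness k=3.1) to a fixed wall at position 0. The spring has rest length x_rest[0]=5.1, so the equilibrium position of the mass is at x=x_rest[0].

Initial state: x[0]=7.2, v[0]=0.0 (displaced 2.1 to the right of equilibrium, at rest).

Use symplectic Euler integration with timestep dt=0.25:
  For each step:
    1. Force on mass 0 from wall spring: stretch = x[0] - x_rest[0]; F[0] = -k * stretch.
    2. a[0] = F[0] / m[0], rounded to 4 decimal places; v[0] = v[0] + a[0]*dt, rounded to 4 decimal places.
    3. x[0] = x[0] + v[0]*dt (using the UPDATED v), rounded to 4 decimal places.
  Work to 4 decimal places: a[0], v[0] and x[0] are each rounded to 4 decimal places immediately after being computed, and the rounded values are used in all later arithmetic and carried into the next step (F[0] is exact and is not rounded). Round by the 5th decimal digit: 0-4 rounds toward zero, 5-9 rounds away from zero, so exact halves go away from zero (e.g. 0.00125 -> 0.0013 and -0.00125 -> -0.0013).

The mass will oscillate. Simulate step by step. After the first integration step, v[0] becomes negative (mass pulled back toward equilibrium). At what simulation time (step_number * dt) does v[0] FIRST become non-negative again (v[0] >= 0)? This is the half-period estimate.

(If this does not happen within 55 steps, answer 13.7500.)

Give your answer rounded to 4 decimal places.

Answer: 2.2500

Derivation:
Step 0: x=[7.2000] v=[0.0000]
Step 1: x=[6.9288] v=[-1.0850]
Step 2: x=[6.4213] v=[-2.0299]
Step 3: x=[5.7432] v=[-2.7126]
Step 4: x=[4.9820] v=[-3.0449]
Step 5: x=[4.2360] v=[-2.9839]
Step 6: x=[3.6016] v=[-2.5375]
Step 7: x=[3.1608] v=[-1.7633]
Step 8: x=[2.9705] v=[-0.7614]
Step 9: x=[3.0552] v=[0.3389]
First v>=0 after going negative at step 9, time=2.2500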